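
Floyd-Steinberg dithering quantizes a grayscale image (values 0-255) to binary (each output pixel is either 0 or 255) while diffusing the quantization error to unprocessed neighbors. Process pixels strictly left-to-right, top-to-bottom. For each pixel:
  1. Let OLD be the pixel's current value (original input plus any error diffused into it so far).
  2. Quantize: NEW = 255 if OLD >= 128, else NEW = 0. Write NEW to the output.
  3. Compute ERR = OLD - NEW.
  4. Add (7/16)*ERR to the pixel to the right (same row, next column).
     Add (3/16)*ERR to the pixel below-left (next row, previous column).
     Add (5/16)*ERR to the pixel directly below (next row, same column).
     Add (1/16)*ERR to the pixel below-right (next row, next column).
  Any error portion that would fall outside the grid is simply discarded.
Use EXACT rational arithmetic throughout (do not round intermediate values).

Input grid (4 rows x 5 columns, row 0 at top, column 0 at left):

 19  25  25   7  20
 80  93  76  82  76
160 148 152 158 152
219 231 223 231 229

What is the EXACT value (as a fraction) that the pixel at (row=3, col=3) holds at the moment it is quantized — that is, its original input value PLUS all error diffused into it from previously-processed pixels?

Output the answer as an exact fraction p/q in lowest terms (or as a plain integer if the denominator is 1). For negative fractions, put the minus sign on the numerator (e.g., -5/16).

(0,0): OLD=19 → NEW=0, ERR=19
(0,1): OLD=533/16 → NEW=0, ERR=533/16
(0,2): OLD=10131/256 → NEW=0, ERR=10131/256
(0,3): OLD=99589/4096 → NEW=0, ERR=99589/4096
(0,4): OLD=2007843/65536 → NEW=0, ERR=2007843/65536
(1,0): OLD=23599/256 → NEW=0, ERR=23599/256
(1,1): OLD=312009/2048 → NEW=255, ERR=-210231/2048
(1,2): OLD=3283197/65536 → NEW=0, ERR=3283197/65536
(1,3): OLD=31387449/262144 → NEW=0, ERR=31387449/262144
(1,4): OLD=585009803/4194304 → NEW=255, ERR=-484537717/4194304
(2,0): OLD=5556147/32768 → NEW=255, ERR=-2799693/32768
(2,1): OLD=98247521/1048576 → NEW=0, ERR=98247521/1048576
(2,2): OLD=3769536355/16777216 → NEW=255, ERR=-508653725/16777216
(2,3): OLD=43922255481/268435456 → NEW=255, ERR=-24528785799/268435456
(2,4): OLD=358222206735/4294967296 → NEW=0, ERR=358222206735/4294967296
(3,0): OLD=3521001987/16777216 → NEW=255, ERR=-757188093/16777216
(3,1): OLD=30804335687/134217728 → NEW=255, ERR=-3421184953/134217728
(3,2): OLD=820753827645/4294967296 → NEW=255, ERR=-274462832835/4294967296
(3,3): OLD=1616888462357/8589934592 → NEW=255, ERR=-573544858603/8589934592
Target (3,3): original=231, with diffused error = 1616888462357/8589934592

Answer: 1616888462357/8589934592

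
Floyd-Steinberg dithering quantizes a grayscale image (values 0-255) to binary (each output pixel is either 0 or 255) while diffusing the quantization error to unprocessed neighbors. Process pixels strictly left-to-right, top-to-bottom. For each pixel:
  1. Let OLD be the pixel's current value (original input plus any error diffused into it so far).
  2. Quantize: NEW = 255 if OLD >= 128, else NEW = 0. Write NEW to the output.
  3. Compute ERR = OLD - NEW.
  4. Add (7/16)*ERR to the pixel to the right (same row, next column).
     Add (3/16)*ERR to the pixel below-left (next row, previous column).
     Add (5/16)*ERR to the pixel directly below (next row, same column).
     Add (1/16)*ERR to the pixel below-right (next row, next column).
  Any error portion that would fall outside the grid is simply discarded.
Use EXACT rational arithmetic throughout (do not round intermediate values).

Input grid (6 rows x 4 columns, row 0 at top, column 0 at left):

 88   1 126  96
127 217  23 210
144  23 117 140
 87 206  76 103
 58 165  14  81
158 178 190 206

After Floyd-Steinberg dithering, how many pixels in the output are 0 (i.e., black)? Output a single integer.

(0,0): OLD=88 → NEW=0, ERR=88
(0,1): OLD=79/2 → NEW=0, ERR=79/2
(0,2): OLD=4585/32 → NEW=255, ERR=-3575/32
(0,3): OLD=24127/512 → NEW=0, ERR=24127/512
(1,0): OLD=5181/32 → NEW=255, ERR=-2979/32
(1,1): OLD=44331/256 → NEW=255, ERR=-20949/256
(1,2): OLD=-298265/8192 → NEW=0, ERR=-298265/8192
(1,3): OLD=26452225/131072 → NEW=255, ERR=-6971135/131072
(2,0): OLD=407817/4096 → NEW=0, ERR=407817/4096
(2,1): OLD=3714835/131072 → NEW=0, ERR=3714835/131072
(2,2): OLD=26983767/262144 → NEW=0, ERR=26983767/262144
(2,3): OLD=696833099/4194304 → NEW=255, ERR=-372714421/4194304
(3,0): OLD=258847449/2097152 → NEW=0, ERR=258847449/2097152
(3,1): OLD=9877744647/33554432 → NEW=255, ERR=1321364487/33554432
(3,2): OLD=59327203257/536870912 → NEW=0, ERR=59327203257/536870912
(3,3): OLD=1116779211151/8589934592 → NEW=255, ERR=-1073654109809/8589934592
(4,0): OLD=55810402277/536870912 → NEW=0, ERR=55810402277/536870912
(4,1): OLD=1078983869647/4294967296 → NEW=255, ERR=-16232790833/4294967296
(4,2): OLD=3560369516751/137438953472 → NEW=0, ERR=3560369516751/137438953472
(4,3): OLD=132338905566041/2199023255552 → NEW=0, ERR=132338905566041/2199023255552
(5,0): OLD=13041395042869/68719476736 → NEW=255, ERR=-4482071524811/68719476736
(5,1): OLD=351048463140787/2199023255552 → NEW=255, ERR=-209702467024973/2199023255552
(5,2): OLD=184082766151093/1099511627776 → NEW=255, ERR=-96292698931787/1099511627776
(5,3): OLD=6618543305352595/35184372088832 → NEW=255, ERR=-2353471577299565/35184372088832
Output grid:
  Row 0: ..#.  (3 black, running=3)
  Row 1: ##.#  (1 black, running=4)
  Row 2: ...#  (3 black, running=7)
  Row 3: .#.#  (2 black, running=9)
  Row 4: .#..  (3 black, running=12)
  Row 5: ####  (0 black, running=12)

Answer: 12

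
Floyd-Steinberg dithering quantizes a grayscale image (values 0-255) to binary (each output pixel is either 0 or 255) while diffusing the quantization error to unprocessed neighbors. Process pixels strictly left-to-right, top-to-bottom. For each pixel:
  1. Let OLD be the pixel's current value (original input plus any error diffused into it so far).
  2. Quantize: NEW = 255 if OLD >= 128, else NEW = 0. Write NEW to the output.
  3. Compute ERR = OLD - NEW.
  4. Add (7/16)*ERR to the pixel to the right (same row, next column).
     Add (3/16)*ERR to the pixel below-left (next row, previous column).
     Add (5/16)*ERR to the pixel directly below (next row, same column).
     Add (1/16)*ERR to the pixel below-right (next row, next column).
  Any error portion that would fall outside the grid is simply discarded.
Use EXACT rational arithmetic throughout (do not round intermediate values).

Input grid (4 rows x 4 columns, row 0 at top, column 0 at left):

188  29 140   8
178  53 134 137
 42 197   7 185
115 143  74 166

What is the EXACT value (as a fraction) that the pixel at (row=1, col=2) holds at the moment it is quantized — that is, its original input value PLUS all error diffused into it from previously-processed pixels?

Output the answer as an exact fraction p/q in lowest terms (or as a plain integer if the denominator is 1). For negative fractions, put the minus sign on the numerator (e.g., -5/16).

Answer: 5450387/65536

Derivation:
(0,0): OLD=188 → NEW=255, ERR=-67
(0,1): OLD=-5/16 → NEW=0, ERR=-5/16
(0,2): OLD=35805/256 → NEW=255, ERR=-29475/256
(0,3): OLD=-173557/4096 → NEW=0, ERR=-173557/4096
(1,0): OLD=40193/256 → NEW=255, ERR=-25087/256
(1,1): OLD=-32249/2048 → NEW=0, ERR=-32249/2048
(1,2): OLD=5450387/65536 → NEW=0, ERR=5450387/65536
Target (1,2): original=134, with diffused error = 5450387/65536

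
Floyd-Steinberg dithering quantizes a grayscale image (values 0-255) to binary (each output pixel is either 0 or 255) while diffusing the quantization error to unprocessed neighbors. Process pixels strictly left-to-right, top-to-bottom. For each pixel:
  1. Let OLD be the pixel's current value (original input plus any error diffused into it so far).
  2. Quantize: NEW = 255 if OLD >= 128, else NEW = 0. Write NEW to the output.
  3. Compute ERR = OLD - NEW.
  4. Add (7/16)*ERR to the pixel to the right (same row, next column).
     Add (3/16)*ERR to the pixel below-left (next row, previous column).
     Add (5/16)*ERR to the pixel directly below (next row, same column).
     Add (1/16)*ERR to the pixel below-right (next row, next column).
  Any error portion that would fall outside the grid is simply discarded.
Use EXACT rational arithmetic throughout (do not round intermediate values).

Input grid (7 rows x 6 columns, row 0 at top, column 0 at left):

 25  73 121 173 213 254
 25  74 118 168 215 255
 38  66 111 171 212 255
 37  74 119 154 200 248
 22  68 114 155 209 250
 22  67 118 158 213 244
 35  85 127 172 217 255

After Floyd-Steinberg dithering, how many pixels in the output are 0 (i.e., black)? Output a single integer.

(0,0): OLD=25 → NEW=0, ERR=25
(0,1): OLD=1343/16 → NEW=0, ERR=1343/16
(0,2): OLD=40377/256 → NEW=255, ERR=-24903/256
(0,3): OLD=534287/4096 → NEW=255, ERR=-510193/4096
(0,4): OLD=10387817/65536 → NEW=255, ERR=-6323863/65536
(0,5): OLD=222071263/1048576 → NEW=255, ERR=-45315617/1048576
(1,0): OLD=12429/256 → NEW=0, ERR=12429/256
(1,1): OLD=214619/2048 → NEW=0, ERR=214619/2048
(1,2): OLD=7558903/65536 → NEW=0, ERR=7558903/65536
(1,3): OLD=40727723/262144 → NEW=255, ERR=-26118997/262144
(1,4): OLD=2103304225/16777216 → NEW=0, ERR=2103304225/16777216
(1,5): OLD=77930012567/268435456 → NEW=255, ERR=9478971287/268435456
(2,0): OLD=2386201/32768 → NEW=0, ERR=2386201/32768
(2,1): OLD=162810403/1048576 → NEW=255, ERR=-104576477/1048576
(2,2): OLD=1531404841/16777216 → NEW=0, ERR=1531404841/16777216
(2,3): OLD=28254604833/134217728 → NEW=255, ERR=-5970915807/134217728
(2,4): OLD=996895644387/4294967296 → NEW=255, ERR=-98321016093/4294967296
(2,5): OLD=18131983039589/68719476736 → NEW=255, ERR=608516471909/68719476736
(3,0): OLD=688819721/16777216 → NEW=0, ERR=688819721/16777216
(3,1): OLD=11067896533/134217728 → NEW=0, ERR=11067896533/134217728
(3,2): OLD=181491743503/1073741824 → NEW=255, ERR=-92312421617/1073741824
(3,3): OLD=7139781673965/68719476736 → NEW=0, ERR=7139781673965/68719476736
(3,4): OLD=130391778254029/549755813888 → NEW=255, ERR=-9795954287411/549755813888
(3,5): OLD=2124614958312163/8796093022208 → NEW=255, ERR=-118388762350877/8796093022208
(4,0): OLD=108001118695/2147483648 → NEW=0, ERR=108001118695/2147483648
(4,1): OLD=3512196157115/34359738368 → NEW=0, ERR=3512196157115/34359738368
(4,2): OLD=172061204895425/1099511627776 → NEW=255, ERR=-108314260187455/1099511627776
(4,3): OLD=2386467904029221/17592186044416 → NEW=255, ERR=-2099539537296859/17592186044416
(4,4): OLD=43681592219893109/281474976710656 → NEW=255, ERR=-28094526841324171/281474976710656
(4,5): OLD=905280488382060051/4503599627370496 → NEW=255, ERR=-243137416597416429/4503599627370496
(5,0): OLD=31271305872481/549755813888 → NEW=0, ERR=31271305872481/549755813888
(5,1): OLD=1908779924538481/17592186044416 → NEW=0, ERR=1908779924538481/17592186044416
(5,2): OLD=16704995864591339/140737488355328 → NEW=0, ERR=16704995864591339/140737488355328
(5,3): OLD=665463489113107401/4503599627370496 → NEW=255, ERR=-482954415866369079/4503599627370496
(5,4): OLD=1056641262545985993/9007199254740992 → NEW=0, ERR=1056641262545985993/9007199254740992
(5,5): OLD=39230195703434196957/144115188075855872 → NEW=255, ERR=2480822744090949597/144115188075855872
(6,0): OLD=20581372898085363/281474976710656 → NEW=0, ERR=20581372898085363/281474976710656
(6,1): OLD=795818856370426487/4503599627370496 → NEW=255, ERR=-352599048609049993/4503599627370496
(6,2): OLD=2098926213492714015/18014398509481984 → NEW=0, ERR=2098926213492714015/18014398509481984
(6,3): OLD=63087106921159643843/288230376151711744 → NEW=255, ERR=-10411638997526850877/288230376151711744
(6,4): OLD=1080892848872511054435/4611686018427387904 → NEW=255, ERR=-95087085826472861085/4611686018427387904
(6,5): OLD=19088001319876529384661/73786976294838206464 → NEW=255, ERR=272322364692786736341/73786976294838206464
Output grid:
  Row 0: ..####  (2 black, running=2)
  Row 1: ...#.#  (4 black, running=6)
  Row 2: .#.###  (2 black, running=8)
  Row 3: ..#.##  (3 black, running=11)
  Row 4: ..####  (2 black, running=13)
  Row 5: ...#.#  (4 black, running=17)
  Row 6: .#.###  (2 black, running=19)

Answer: 19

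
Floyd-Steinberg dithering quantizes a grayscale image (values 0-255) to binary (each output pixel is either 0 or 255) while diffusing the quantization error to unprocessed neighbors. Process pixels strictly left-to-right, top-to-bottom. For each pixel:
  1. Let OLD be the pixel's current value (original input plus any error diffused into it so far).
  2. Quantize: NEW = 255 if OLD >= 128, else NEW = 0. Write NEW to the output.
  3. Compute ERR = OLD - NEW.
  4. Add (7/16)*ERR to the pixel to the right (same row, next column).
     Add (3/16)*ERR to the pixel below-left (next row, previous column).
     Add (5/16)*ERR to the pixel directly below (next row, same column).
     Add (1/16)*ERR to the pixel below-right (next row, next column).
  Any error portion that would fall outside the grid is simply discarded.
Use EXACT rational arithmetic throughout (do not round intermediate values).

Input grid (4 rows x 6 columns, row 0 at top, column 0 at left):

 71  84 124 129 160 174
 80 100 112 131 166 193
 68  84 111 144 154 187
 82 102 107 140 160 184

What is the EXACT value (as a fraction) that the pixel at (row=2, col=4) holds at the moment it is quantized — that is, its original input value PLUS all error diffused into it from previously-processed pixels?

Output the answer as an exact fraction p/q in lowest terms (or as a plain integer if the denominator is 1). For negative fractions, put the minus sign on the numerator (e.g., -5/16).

Answer: 937632566733/4294967296

Derivation:
(0,0): OLD=71 → NEW=0, ERR=71
(0,1): OLD=1841/16 → NEW=0, ERR=1841/16
(0,2): OLD=44631/256 → NEW=255, ERR=-20649/256
(0,3): OLD=383841/4096 → NEW=0, ERR=383841/4096
(0,4): OLD=13172647/65536 → NEW=255, ERR=-3539033/65536
(0,5): OLD=157678993/1048576 → NEW=255, ERR=-109707887/1048576
(1,0): OLD=31683/256 → NEW=0, ERR=31683/256
(1,1): OLD=367445/2048 → NEW=255, ERR=-154795/2048
(1,2): OLD=5143801/65536 → NEW=0, ERR=5143801/65536
(1,3): OLD=47043525/262144 → NEW=255, ERR=-19803195/262144
(1,4): OLD=1716545391/16777216 → NEW=0, ERR=1716545391/16777216
(1,5): OLD=54141237337/268435456 → NEW=255, ERR=-14309803943/268435456
(2,0): OLD=3031159/32768 → NEW=0, ERR=3031159/32768
(2,1): OLD=129291661/1048576 → NEW=0, ERR=129291661/1048576
(2,2): OLD=2861923303/16777216 → NEW=255, ERR=-1416266777/16777216
(2,3): OLD=14435132527/134217728 → NEW=0, ERR=14435132527/134217728
(2,4): OLD=937632566733/4294967296 → NEW=255, ERR=-157584093747/4294967296
Target (2,4): original=154, with diffused error = 937632566733/4294967296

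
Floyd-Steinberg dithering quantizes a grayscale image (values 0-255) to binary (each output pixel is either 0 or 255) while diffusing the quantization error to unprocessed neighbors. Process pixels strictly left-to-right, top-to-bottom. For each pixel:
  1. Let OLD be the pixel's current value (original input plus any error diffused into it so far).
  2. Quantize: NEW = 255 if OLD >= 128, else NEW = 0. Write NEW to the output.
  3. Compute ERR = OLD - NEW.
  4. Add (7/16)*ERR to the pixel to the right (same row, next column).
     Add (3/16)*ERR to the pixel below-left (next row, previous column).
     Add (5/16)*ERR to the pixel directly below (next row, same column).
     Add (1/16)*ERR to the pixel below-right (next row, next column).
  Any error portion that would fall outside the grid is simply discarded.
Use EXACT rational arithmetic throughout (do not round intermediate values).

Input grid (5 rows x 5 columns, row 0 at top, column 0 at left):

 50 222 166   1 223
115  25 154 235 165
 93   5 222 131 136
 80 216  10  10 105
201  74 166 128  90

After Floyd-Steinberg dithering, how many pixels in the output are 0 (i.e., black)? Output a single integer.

(0,0): OLD=50 → NEW=0, ERR=50
(0,1): OLD=1951/8 → NEW=255, ERR=-89/8
(0,2): OLD=20625/128 → NEW=255, ERR=-12015/128
(0,3): OLD=-82057/2048 → NEW=0, ERR=-82057/2048
(0,4): OLD=6732865/32768 → NEW=255, ERR=-1622975/32768
(1,0): OLD=16453/128 → NEW=255, ERR=-16187/128
(1,1): OLD=-49437/1024 → NEW=0, ERR=-49437/1024
(1,2): OLD=3123999/32768 → NEW=0, ERR=3123999/32768
(1,3): OLD=32641587/131072 → NEW=255, ERR=-781773/131072
(1,4): OLD=302846521/2097152 → NEW=255, ERR=-231927239/2097152
(2,0): OLD=727921/16384 → NEW=0, ERR=727921/16384
(2,1): OLD=10130539/524288 → NEW=0, ERR=10130539/524288
(2,2): OLD=2148411649/8388608 → NEW=255, ERR=9316609/8388608
(2,3): OLD=15414188147/134217728 → NEW=0, ERR=15414188147/134217728
(2,4): OLD=324939841125/2147483648 → NEW=255, ERR=-222668489115/2147483648
(3,0): OLD=817947617/8388608 → NEW=0, ERR=817947617/8388608
(3,1): OLD=17963875533/67108864 → NEW=255, ERR=851115213/67108864
(3,2): OLD=82971760607/2147483648 → NEW=0, ERR=82971760607/2147483648
(3,3): OLD=186489293031/4294967296 → NEW=0, ERR=186489293031/4294967296
(3,4): OLD=6787539238051/68719476736 → NEW=0, ERR=6787539238051/68719476736
(4,0): OLD=251093356943/1073741824 → NEW=255, ERR=-22710808177/1073741824
(4,1): OLD=2819157630607/34359738368 → NEW=0, ERR=2819157630607/34359738368
(4,2): OLD=122542823390017/549755813888 → NEW=255, ERR=-17644909151423/549755813888
(4,3): OLD=1305880402751119/8796093022208 → NEW=255, ERR=-937123317911921/8796093022208
(4,4): OLD=10832465911076201/140737488355328 → NEW=0, ERR=10832465911076201/140737488355328
Output grid:
  Row 0: .##.#  (2 black, running=2)
  Row 1: #..##  (2 black, running=4)
  Row 2: ..#.#  (3 black, running=7)
  Row 3: .#...  (4 black, running=11)
  Row 4: #.##.  (2 black, running=13)

Answer: 13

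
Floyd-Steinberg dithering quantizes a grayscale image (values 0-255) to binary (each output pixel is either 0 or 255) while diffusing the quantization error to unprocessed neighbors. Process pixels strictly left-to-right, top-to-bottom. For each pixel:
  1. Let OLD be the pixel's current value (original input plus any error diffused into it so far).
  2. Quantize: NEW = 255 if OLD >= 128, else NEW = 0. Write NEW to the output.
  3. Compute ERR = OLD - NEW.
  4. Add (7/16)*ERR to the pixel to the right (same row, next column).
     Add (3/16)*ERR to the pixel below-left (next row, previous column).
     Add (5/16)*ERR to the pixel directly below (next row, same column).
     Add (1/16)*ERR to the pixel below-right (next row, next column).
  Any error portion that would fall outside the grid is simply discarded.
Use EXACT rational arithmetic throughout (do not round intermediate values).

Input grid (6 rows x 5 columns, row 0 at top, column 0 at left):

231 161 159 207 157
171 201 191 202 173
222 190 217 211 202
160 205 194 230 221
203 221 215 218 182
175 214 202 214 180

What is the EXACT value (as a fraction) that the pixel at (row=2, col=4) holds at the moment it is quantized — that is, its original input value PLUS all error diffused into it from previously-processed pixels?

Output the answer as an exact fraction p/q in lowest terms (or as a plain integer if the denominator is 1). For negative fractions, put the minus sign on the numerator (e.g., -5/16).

Answer: 101708139229/536870912

Derivation:
(0,0): OLD=231 → NEW=255, ERR=-24
(0,1): OLD=301/2 → NEW=255, ERR=-209/2
(0,2): OLD=3625/32 → NEW=0, ERR=3625/32
(0,3): OLD=131359/512 → NEW=255, ERR=799/512
(0,4): OLD=1291737/8192 → NEW=255, ERR=-797223/8192
(1,0): OLD=4605/32 → NEW=255, ERR=-3555/32
(1,1): OLD=35707/256 → NEW=255, ERR=-29573/256
(1,2): OLD=1389543/8192 → NEW=255, ERR=-699417/8192
(1,3): OLD=5045219/32768 → NEW=255, ERR=-3310621/32768
(1,4): OLD=51634153/524288 → NEW=0, ERR=51634153/524288
(2,0): OLD=678393/4096 → NEW=255, ERR=-366087/4096
(2,1): OLD=12038451/131072 → NEW=0, ERR=12038451/131072
(2,2): OLD=428528953/2097152 → NEW=255, ERR=-106244807/2097152
(2,3): OLD=5717431867/33554432 → NEW=255, ERR=-2838948293/33554432
(2,4): OLD=101708139229/536870912 → NEW=255, ERR=-35193943331/536870912
Target (2,4): original=202, with diffused error = 101708139229/536870912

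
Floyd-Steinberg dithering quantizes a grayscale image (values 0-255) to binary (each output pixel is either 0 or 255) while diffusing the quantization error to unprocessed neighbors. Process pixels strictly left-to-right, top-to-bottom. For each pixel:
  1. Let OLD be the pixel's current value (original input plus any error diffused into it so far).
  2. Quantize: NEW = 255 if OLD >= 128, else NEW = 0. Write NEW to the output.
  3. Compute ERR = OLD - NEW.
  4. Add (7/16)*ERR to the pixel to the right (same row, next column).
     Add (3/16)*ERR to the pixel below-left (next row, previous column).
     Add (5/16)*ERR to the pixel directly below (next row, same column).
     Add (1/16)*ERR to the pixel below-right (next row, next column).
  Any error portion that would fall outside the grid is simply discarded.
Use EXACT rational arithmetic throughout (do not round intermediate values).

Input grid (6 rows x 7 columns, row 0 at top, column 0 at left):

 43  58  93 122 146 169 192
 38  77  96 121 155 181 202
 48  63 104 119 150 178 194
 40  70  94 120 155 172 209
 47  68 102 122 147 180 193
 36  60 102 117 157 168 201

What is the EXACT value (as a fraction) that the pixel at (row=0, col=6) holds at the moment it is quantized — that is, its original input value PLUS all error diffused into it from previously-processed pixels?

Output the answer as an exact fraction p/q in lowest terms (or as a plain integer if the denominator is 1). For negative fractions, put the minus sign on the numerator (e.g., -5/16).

Answer: 2949790651/16777216

Derivation:
(0,0): OLD=43 → NEW=0, ERR=43
(0,1): OLD=1229/16 → NEW=0, ERR=1229/16
(0,2): OLD=32411/256 → NEW=0, ERR=32411/256
(0,3): OLD=726589/4096 → NEW=255, ERR=-317891/4096
(0,4): OLD=7343019/65536 → NEW=0, ERR=7343019/65536
(0,5): OLD=228610477/1048576 → NEW=255, ERR=-38776403/1048576
(0,6): OLD=2949790651/16777216 → NEW=255, ERR=-1328399429/16777216
Target (0,6): original=192, with diffused error = 2949790651/16777216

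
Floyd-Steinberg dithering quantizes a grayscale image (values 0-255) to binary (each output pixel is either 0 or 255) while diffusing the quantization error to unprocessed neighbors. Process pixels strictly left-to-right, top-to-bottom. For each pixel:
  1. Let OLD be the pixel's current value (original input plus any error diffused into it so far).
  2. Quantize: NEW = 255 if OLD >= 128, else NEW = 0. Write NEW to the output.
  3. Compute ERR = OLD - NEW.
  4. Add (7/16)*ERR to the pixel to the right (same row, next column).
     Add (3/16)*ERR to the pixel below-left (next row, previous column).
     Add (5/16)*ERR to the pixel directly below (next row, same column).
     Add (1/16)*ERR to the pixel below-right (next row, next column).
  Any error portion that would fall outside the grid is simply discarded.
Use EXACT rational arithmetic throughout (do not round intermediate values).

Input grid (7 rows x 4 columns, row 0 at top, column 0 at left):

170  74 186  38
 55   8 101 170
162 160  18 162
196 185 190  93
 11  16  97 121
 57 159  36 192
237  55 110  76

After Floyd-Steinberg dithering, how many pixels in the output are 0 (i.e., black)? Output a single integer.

Answer: 15

Derivation:
(0,0): OLD=170 → NEW=255, ERR=-85
(0,1): OLD=589/16 → NEW=0, ERR=589/16
(0,2): OLD=51739/256 → NEW=255, ERR=-13541/256
(0,3): OLD=60861/4096 → NEW=0, ERR=60861/4096
(1,0): OLD=9047/256 → NEW=0, ERR=9047/256
(1,1): OLD=40417/2048 → NEW=0, ERR=40417/2048
(1,2): OLD=6435061/65536 → NEW=0, ERR=6435061/65536
(1,3): OLD=224705731/1048576 → NEW=255, ERR=-42681149/1048576
(2,0): OLD=5791547/32768 → NEW=255, ERR=-2564293/32768
(2,1): OLD=159959993/1048576 → NEW=255, ERR=-107426887/1048576
(2,2): OLD=-5317923/2097152 → NEW=0, ERR=-5317923/2097152
(2,3): OLD=5177702985/33554432 → NEW=255, ERR=-3378677175/33554432
(3,0): OLD=2555766795/16777216 → NEW=255, ERR=-1722423285/16777216
(3,1): OLD=27568897237/268435456 → NEW=0, ERR=27568897237/268435456
(3,2): OLD=897033060907/4294967296 → NEW=255, ERR=-198183599573/4294967296
(3,3): OLD=2830381641133/68719476736 → NEW=0, ERR=2830381641133/68719476736
(4,0): OLD=-7842530833/4294967296 → NEW=0, ERR=-7842530833/4294967296
(4,1): OLD=1107317265613/34359738368 → NEW=0, ERR=1107317265613/34359738368
(4,2): OLD=121849164263085/1099511627776 → NEW=0, ERR=121849164263085/1099511627776
(4,3): OLD=3157294191015883/17592186044416 → NEW=255, ERR=-1328713250310197/17592186044416
(5,0): OLD=34344331955135/549755813888 → NEW=0, ERR=34344331955135/549755813888
(5,1): OLD=3818688795828121/17592186044416 → NEW=255, ERR=-667318645497959/17592186044416
(5,2): OLD=368456514787749/8796093022208 → NEW=0, ERR=368456514787749/8796093022208
(5,3): OLD=54507607112132813/281474976710656 → NEW=255, ERR=-17268511949084467/281474976710656
(6,0): OLD=70202706656753195/281474976710656 → NEW=255, ERR=-1573412404464085/281474976710656
(6,1): OLD=236254724414944989/4503599627370496 → NEW=0, ERR=236254724414944989/4503599627370496
(6,2): OLD=9523644946129793403/72057594037927936 → NEW=255, ERR=-8851041533541830277/72057594037927936
(6,3): OLD=6579444089640680285/1152921504606846976 → NEW=0, ERR=6579444089640680285/1152921504606846976
Output grid:
  Row 0: #.#.  (2 black, running=2)
  Row 1: ...#  (3 black, running=5)
  Row 2: ##.#  (1 black, running=6)
  Row 3: #.#.  (2 black, running=8)
  Row 4: ...#  (3 black, running=11)
  Row 5: .#.#  (2 black, running=13)
  Row 6: #.#.  (2 black, running=15)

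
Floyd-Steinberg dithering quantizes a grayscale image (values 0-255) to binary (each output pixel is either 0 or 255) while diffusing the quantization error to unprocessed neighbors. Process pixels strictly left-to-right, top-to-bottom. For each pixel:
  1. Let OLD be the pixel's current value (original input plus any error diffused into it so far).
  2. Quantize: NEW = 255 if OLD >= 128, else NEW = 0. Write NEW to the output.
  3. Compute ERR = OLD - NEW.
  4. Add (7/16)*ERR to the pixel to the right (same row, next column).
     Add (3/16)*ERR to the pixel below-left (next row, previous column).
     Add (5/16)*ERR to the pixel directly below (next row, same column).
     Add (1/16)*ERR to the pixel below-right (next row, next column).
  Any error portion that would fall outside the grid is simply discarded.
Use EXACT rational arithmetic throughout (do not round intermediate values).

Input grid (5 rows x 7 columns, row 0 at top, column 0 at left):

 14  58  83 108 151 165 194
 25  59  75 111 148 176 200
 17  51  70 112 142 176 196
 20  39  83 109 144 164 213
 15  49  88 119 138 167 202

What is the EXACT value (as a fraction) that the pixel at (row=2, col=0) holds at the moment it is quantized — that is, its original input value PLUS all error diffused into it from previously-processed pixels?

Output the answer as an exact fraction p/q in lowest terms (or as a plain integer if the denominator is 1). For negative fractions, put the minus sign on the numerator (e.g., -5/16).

Answer: 855591/16384

Derivation:
(0,0): OLD=14 → NEW=0, ERR=14
(0,1): OLD=513/8 → NEW=0, ERR=513/8
(0,2): OLD=14215/128 → NEW=0, ERR=14215/128
(0,3): OLD=320689/2048 → NEW=255, ERR=-201551/2048
(0,4): OLD=3537111/32768 → NEW=0, ERR=3537111/32768
(0,5): OLD=111267297/524288 → NEW=255, ERR=-22426143/524288
(0,6): OLD=1470406951/8388608 → NEW=255, ERR=-668688089/8388608
(1,0): OLD=5299/128 → NEW=0, ERR=5299/128
(1,1): OLD=121701/1024 → NEW=0, ERR=121701/1024
(1,2): OLD=4825289/32768 → NEW=255, ERR=-3530551/32768
(1,3): OLD=7902101/131072 → NEW=0, ERR=7902101/131072
(1,4): OLD=1626866207/8388608 → NEW=255, ERR=-512228833/8388608
(1,5): OLD=8571031503/67108864 → NEW=0, ERR=8571031503/67108864
(1,6): OLD=245127515457/1073741824 → NEW=255, ERR=-28676649663/1073741824
(2,0): OLD=855591/16384 → NEW=0, ERR=855591/16384
Target (2,0): original=17, with diffused error = 855591/16384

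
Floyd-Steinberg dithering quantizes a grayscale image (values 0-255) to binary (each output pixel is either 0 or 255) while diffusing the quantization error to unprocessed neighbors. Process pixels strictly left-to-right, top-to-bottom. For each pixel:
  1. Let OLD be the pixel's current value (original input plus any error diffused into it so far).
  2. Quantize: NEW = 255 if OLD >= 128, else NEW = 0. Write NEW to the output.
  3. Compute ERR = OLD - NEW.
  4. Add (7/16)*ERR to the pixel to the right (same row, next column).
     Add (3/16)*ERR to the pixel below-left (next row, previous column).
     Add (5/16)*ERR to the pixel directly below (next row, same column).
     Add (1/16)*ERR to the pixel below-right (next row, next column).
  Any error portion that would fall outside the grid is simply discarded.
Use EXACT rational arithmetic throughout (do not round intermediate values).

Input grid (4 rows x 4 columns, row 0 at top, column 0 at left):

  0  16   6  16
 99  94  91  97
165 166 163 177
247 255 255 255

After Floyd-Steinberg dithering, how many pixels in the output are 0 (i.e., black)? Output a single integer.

(0,0): OLD=0 → NEW=0, ERR=0
(0,1): OLD=16 → NEW=0, ERR=16
(0,2): OLD=13 → NEW=0, ERR=13
(0,3): OLD=347/16 → NEW=0, ERR=347/16
(1,0): OLD=102 → NEW=0, ERR=102
(1,1): OLD=2337/16 → NEW=255, ERR=-1743/16
(1,2): OLD=1679/32 → NEW=0, ERR=1679/32
(1,3): OLD=65303/512 → NEW=0, ERR=65303/512
(2,0): OLD=45171/256 → NEW=255, ERR=-20109/256
(2,1): OLD=466141/4096 → NEW=0, ERR=466141/4096
(2,2): OLD=16140979/65536 → NEW=255, ERR=-570701/65536
(2,3): OLD=226835557/1048576 → NEW=255, ERR=-40551323/1048576
(3,0): OLD=15977095/65536 → NEW=255, ERR=-734585/65536
(3,1): OLD=146338029/524288 → NEW=255, ERR=12644589/524288
(3,2): OLD=4407236373/16777216 → NEW=255, ERR=129046293/16777216
(3,3): OLD=65964160035/268435456 → NEW=255, ERR=-2486881245/268435456
Output grid:
  Row 0: ....  (4 black, running=4)
  Row 1: .#..  (3 black, running=7)
  Row 2: #.##  (1 black, running=8)
  Row 3: ####  (0 black, running=8)

Answer: 8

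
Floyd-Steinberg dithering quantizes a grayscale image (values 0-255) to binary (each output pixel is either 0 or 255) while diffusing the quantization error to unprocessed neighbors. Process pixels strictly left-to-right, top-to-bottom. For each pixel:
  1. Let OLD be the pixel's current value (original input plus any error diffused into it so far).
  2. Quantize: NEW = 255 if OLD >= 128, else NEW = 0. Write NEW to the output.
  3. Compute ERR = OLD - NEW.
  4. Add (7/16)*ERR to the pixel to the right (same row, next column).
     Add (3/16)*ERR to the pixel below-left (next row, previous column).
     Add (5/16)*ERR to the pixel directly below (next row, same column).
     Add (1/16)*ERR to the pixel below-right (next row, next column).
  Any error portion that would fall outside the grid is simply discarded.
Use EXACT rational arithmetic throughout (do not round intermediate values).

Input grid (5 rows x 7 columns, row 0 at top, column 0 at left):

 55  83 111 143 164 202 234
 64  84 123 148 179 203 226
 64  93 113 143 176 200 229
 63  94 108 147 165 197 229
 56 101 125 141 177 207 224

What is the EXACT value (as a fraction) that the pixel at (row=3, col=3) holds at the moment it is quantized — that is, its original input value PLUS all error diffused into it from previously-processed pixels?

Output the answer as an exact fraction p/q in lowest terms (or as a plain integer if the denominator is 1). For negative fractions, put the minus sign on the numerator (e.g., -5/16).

(0,0): OLD=55 → NEW=0, ERR=55
(0,1): OLD=1713/16 → NEW=0, ERR=1713/16
(0,2): OLD=40407/256 → NEW=255, ERR=-24873/256
(0,3): OLD=411617/4096 → NEW=0, ERR=411617/4096
(0,4): OLD=13629223/65536 → NEW=255, ERR=-3082457/65536
(0,5): OLD=190235153/1048576 → NEW=255, ERR=-77151727/1048576
(0,6): OLD=3385806455/16777216 → NEW=255, ERR=-892383625/16777216
(1,0): OLD=25923/256 → NEW=0, ERR=25923/256
(1,1): OLD=301013/2048 → NEW=255, ERR=-221227/2048
(1,2): OLD=4647289/65536 → NEW=0, ERR=4647289/65536
(1,3): OLD=51258693/262144 → NEW=255, ERR=-15588027/262144
(1,4): OLD=2193979119/16777216 → NEW=255, ERR=-2084210961/16777216
(1,5): OLD=15132261407/134217728 → NEW=0, ERR=15132261407/134217728
(1,6): OLD=545686368241/2147483648 → NEW=255, ERR=-1921961999/2147483648
(2,0): OLD=2470391/32768 → NEW=0, ERR=2470391/32768
(2,1): OLD=117284877/1048576 → NEW=0, ERR=117284877/1048576
(2,2): OLD=2788278119/16777216 → NEW=255, ERR=-1489911961/16777216
(2,3): OLD=8952895471/134217728 → NEW=0, ERR=8952895471/134217728
(2,4): OLD=197337333151/1073741824 → NEW=255, ERR=-76466831969/1073741824
(2,5): OLD=6739448049589/34359738368 → NEW=255, ERR=-2022285234251/34359738368
(2,6): OLD=115458186700867/549755813888 → NEW=255, ERR=-24729545840573/549755813888
(3,0): OLD=1804081799/16777216 → NEW=0, ERR=1804081799/16777216
(3,1): OLD=22019699963/134217728 → NEW=255, ERR=-12205820677/134217728
(3,2): OLD=64381080737/1073741824 → NEW=0, ERR=64381080737/1073741824
(3,3): OLD=752367323159/4294967296 → NEW=255, ERR=-342849337321/4294967296
Target (3,3): original=147, with diffused error = 752367323159/4294967296

Answer: 752367323159/4294967296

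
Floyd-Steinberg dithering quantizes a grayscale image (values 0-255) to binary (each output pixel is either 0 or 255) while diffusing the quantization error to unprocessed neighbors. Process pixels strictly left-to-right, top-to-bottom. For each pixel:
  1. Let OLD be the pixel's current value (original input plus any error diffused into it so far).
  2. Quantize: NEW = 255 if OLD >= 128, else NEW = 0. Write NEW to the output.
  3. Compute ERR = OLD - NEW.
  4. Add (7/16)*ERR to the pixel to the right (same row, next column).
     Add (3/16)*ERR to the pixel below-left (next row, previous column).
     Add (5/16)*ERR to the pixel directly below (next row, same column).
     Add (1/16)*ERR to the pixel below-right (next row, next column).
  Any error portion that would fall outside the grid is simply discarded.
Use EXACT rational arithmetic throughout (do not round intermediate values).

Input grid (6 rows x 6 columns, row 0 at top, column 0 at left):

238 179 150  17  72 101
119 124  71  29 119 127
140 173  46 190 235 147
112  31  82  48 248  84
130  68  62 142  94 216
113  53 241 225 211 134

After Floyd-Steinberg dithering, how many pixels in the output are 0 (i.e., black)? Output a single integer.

Answer: 18

Derivation:
(0,0): OLD=238 → NEW=255, ERR=-17
(0,1): OLD=2745/16 → NEW=255, ERR=-1335/16
(0,2): OLD=29055/256 → NEW=0, ERR=29055/256
(0,3): OLD=273017/4096 → NEW=0, ERR=273017/4096
(0,4): OLD=6629711/65536 → NEW=0, ERR=6629711/65536
(0,5): OLD=152314153/1048576 → NEW=255, ERR=-115072727/1048576
(1,0): OLD=25099/256 → NEW=0, ERR=25099/256
(1,1): OLD=329805/2048 → NEW=255, ERR=-192435/2048
(1,2): OLD=4760657/65536 → NEW=0, ERR=4760657/65536
(1,3): OLD=28225469/262144 → NEW=0, ERR=28225469/262144
(1,4): OLD=3041852887/16777216 → NEW=255, ERR=-1236337193/16777216
(1,5): OLD=17928330417/268435456 → NEW=0, ERR=17928330417/268435456
(2,0): OLD=5014175/32768 → NEW=255, ERR=-3341665/32768
(2,1): OLD=124538053/1048576 → NEW=0, ERR=124538053/1048576
(2,2): OLD=2264549775/16777216 → NEW=255, ERR=-2013640305/16777216
(2,3): OLD=21724560599/134217728 → NEW=255, ERR=-12500960041/134217728
(2,4): OLD=818084770053/4294967296 → NEW=255, ERR=-277131890427/4294967296
(2,5): OLD=9279603959155/68719476736 → NEW=255, ERR=-8243862608525/68719476736
(3,0): OLD=1717995951/16777216 → NEW=0, ERR=1717995951/16777216
(3,1): OLD=11279330819/134217728 → NEW=0, ERR=11279330819/134217728
(3,2): OLD=76470676665/1073741824 → NEW=0, ERR=76470676665/1073741824
(3,3): OLD=2092672634027/68719476736 → NEW=0, ERR=2092672634027/68719476736
(3,4): OLD=117012480762955/549755813888 → NEW=255, ERR=-23175251778485/549755813888
(3,5): OLD=211417665100421/8796093022208 → NEW=0, ERR=211417665100421/8796093022208
(4,0): OLD=381730704737/2147483648 → NEW=255, ERR=-165877625503/2147483648
(4,1): OLD=2756392837741/34359738368 → NEW=0, ERR=2756392837741/34359738368
(4,2): OLD=143282872464695/1099511627776 → NEW=255, ERR=-137092592618185/1099511627776
(4,3): OLD=1645110542935987/17592186044416 → NEW=0, ERR=1645110542935987/17592186044416
(4,4): OLD=36070611511709411/281474976710656 → NEW=255, ERR=-35705507549507869/281474976710656
(4,5): OLD=744800064170955093/4503599627370496 → NEW=255, ERR=-403617840808521387/4503599627370496
(5,0): OLD=57121375442327/549755813888 → NEW=0, ERR=57121375442327/549755813888
(5,1): OLD=1676900848473095/17592186044416 → NEW=0, ERR=1676900848473095/17592186044416
(5,2): OLD=37476486339428157/140737488355328 → NEW=255, ERR=1588426808819517/140737488355328
(5,3): OLD=1024944508557934831/4503599627370496 → NEW=255, ERR=-123473396421541649/4503599627370496
(5,4): OLD=1336711592457177743/9007199254740992 → NEW=255, ERR=-960124217501775217/9007199254740992
(5,5): OLD=7411811029982794651/144115188075855872 → NEW=0, ERR=7411811029982794651/144115188075855872
Output grid:
  Row 0: ##...#  (3 black, running=3)
  Row 1: .#..#.  (4 black, running=7)
  Row 2: #.####  (1 black, running=8)
  Row 3: ....#.  (5 black, running=13)
  Row 4: #.#.##  (2 black, running=15)
  Row 5: ..###.  (3 black, running=18)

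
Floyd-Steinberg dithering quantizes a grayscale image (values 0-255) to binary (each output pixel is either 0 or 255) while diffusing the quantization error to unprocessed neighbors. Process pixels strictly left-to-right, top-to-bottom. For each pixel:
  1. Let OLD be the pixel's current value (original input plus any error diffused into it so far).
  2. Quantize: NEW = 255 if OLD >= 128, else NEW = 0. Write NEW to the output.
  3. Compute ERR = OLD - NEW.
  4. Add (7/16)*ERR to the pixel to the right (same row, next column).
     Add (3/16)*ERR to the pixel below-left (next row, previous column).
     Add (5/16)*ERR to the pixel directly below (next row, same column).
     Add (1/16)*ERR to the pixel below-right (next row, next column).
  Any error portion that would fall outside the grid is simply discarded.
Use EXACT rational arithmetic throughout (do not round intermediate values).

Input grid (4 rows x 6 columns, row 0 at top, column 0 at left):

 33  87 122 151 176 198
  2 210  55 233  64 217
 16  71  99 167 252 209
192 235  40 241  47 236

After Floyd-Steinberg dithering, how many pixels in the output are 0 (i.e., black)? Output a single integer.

(0,0): OLD=33 → NEW=0, ERR=33
(0,1): OLD=1623/16 → NEW=0, ERR=1623/16
(0,2): OLD=42593/256 → NEW=255, ERR=-22687/256
(0,3): OLD=459687/4096 → NEW=0, ERR=459687/4096
(0,4): OLD=14752145/65536 → NEW=255, ERR=-1959535/65536
(0,5): OLD=193901303/1048576 → NEW=255, ERR=-73485577/1048576
(1,0): OLD=8021/256 → NEW=0, ERR=8021/256
(1,1): OLD=493267/2048 → NEW=255, ERR=-28973/2048
(1,2): OLD=3178447/65536 → NEW=0, ERR=3178447/65536
(1,3): OLD=72913955/262144 → NEW=255, ERR=6067235/262144
(1,4): OLD=984084745/16777216 → NEW=0, ERR=984084745/16777216
(1,5): OLD=58758600047/268435456 → NEW=255, ERR=-9692441233/268435456
(2,0): OLD=758209/32768 → NEW=0, ERR=758209/32768
(2,1): OLD=92016859/1048576 → NEW=0, ERR=92016859/1048576
(2,2): OLD=2617310801/16777216 → NEW=255, ERR=-1660879279/16777216
(2,3): OLD=19455009033/134217728 → NEW=255, ERR=-14770511607/134217728
(2,4): OLD=931406900635/4294967296 → NEW=255, ERR=-163809759845/4294967296
(2,5): OLD=12692232714989/68719476736 → NEW=255, ERR=-4831233852691/68719476736
(3,0): OLD=3618589489/16777216 → NEW=255, ERR=-659600591/16777216
(3,1): OLD=30616020957/134217728 → NEW=255, ERR=-3609499683/134217728
(3,2): OLD=-19167849945/1073741824 → NEW=0, ERR=-19167849945/1073741824
(3,3): OLD=12744797862837/68719476736 → NEW=255, ERR=-4778668704843/68719476736
(3,4): OLD=-8467309358443/549755813888 → NEW=0, ERR=-8467309358443/549755813888
(3,5): OLD=1802389784364187/8796093022208 → NEW=255, ERR=-440613936298853/8796093022208
Output grid:
  Row 0: ..#.##  (3 black, running=3)
  Row 1: .#.#.#  (3 black, running=6)
  Row 2: ..####  (2 black, running=8)
  Row 3: ##.#.#  (2 black, running=10)

Answer: 10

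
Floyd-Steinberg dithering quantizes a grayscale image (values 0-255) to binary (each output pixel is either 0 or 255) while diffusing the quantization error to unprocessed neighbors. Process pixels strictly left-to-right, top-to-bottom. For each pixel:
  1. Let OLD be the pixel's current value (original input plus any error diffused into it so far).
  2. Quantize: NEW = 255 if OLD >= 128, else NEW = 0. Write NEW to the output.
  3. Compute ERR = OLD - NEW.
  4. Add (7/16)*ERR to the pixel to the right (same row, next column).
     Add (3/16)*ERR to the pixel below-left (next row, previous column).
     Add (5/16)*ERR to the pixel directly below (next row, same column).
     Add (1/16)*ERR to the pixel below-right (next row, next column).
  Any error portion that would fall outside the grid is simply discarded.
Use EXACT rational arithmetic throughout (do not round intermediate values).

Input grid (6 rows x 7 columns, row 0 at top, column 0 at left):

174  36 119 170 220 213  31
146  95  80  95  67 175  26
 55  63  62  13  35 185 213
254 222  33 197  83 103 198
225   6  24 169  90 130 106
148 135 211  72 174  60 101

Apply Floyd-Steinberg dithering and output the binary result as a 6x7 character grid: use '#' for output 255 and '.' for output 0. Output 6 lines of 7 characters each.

Answer: #..###.
.#...#.
..#..##
##.#..#
#..#.#.
#.#.#.#

Derivation:
(0,0): OLD=174 → NEW=255, ERR=-81
(0,1): OLD=9/16 → NEW=0, ERR=9/16
(0,2): OLD=30527/256 → NEW=0, ERR=30527/256
(0,3): OLD=910009/4096 → NEW=255, ERR=-134471/4096
(0,4): OLD=13476623/65536 → NEW=255, ERR=-3235057/65536
(0,5): OLD=200701289/1048576 → NEW=255, ERR=-66685591/1048576
(0,6): OLD=53294559/16777216 → NEW=0, ERR=53294559/16777216
(1,0): OLD=30923/256 → NEW=0, ERR=30923/256
(1,1): OLD=338573/2048 → NEW=255, ERR=-183667/2048
(1,2): OLD=4712593/65536 → NEW=0, ERR=4712593/65536
(1,3): OLD=29988733/262144 → NEW=0, ERR=29988733/262144
(1,4): OLD=1470472087/16777216 → NEW=0, ERR=1470472087/16777216
(1,5): OLD=25633185607/134217728 → NEW=255, ERR=-8592335033/134217728
(1,6): OLD=-10715743671/2147483648 → NEW=0, ERR=-10715743671/2147483648
(2,0): OLD=2488159/32768 → NEW=0, ERR=2488159/32768
(2,1): OLD=93561861/1048576 → NEW=0, ERR=93561861/1048576
(2,2): OLD=2337955151/16777216 → NEW=255, ERR=-1940234929/16777216
(2,3): OLD=2561125527/134217728 → NEW=0, ERR=2561125527/134217728
(2,4): OLD=70742958023/1073741824 → NEW=0, ERR=70742958023/1073741824
(2,5): OLD=6815639403885/34359738368 → NEW=255, ERR=-1946093879955/34359738368
(2,6): OLD=100418433936331/549755813888 → NEW=255, ERR=-39769298605109/549755813888
(3,0): OLD=4940203887/16777216 → NEW=255, ERR=662013807/16777216
(3,1): OLD=33582474691/134217728 → NEW=255, ERR=-643045949/134217728
(3,2): OLD=4207768185/1073741824 → NEW=0, ERR=4207768185/1073741824
(3,3): OLD=901096866559/4294967296 → NEW=255, ERR=-194119793921/4294967296
(3,4): OLD=40895263871855/549755813888 → NEW=0, ERR=40895263871855/549755813888
(3,5): OLD=476744708343229/4398046511104 → NEW=0, ERR=476744708343229/4398046511104
(3,6): OLD=15430352344741475/70368744177664 → NEW=255, ERR=-2513677420562845/70368744177664
(4,0): OLD=507735235233/2147483648 → NEW=255, ERR=-39873095007/2147483648
(4,1): OLD=-14412534355/34359738368 → NEW=0, ERR=-14412534355/34359738368
(4,2): OLD=8942999885379/549755813888 → NEW=0, ERR=8942999885379/549755813888
(4,3): OLD=774872110383825/4398046511104 → NEW=255, ERR=-346629749947695/4398046511104
(4,4): OLD=3387022368642339/35184372088832 → NEW=0, ERR=3387022368642339/35184372088832
(4,5): OLD=229618439231901091/1125899906842624 → NEW=255, ERR=-57486037012968029/1125899906842624
(4,6): OLD=1428076434605153125/18014398509481984 → NEW=0, ERR=1428076434605153125/18014398509481984
(5,0): OLD=78130775251799/549755813888 → NEW=255, ERR=-62056957289641/549755813888
(5,1): OLD=384271170778269/4398046511104 → NEW=0, ERR=384271170778269/4398046511104
(5,2): OLD=8426844579054811/35184372088832 → NEW=255, ERR=-545170303597349/35184372088832
(5,3): OLD=16792216810918247/281474976710656 → NEW=0, ERR=16792216810918247/281474976710656
(5,4): OLD=3885415663312836365/18014398509481984 → NEW=255, ERR=-708255956605069555/18014398509481984
(5,5): OLD=6877766334195056189/144115188075855872 → NEW=0, ERR=6877766334195056189/144115188075855872
(5,6): OLD=330799352916494699763/2305843009213693952 → NEW=255, ERR=-257190614432997257997/2305843009213693952
Row 0: #..###.
Row 1: .#...#.
Row 2: ..#..##
Row 3: ##.#..#
Row 4: #..#.#.
Row 5: #.#.#.#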